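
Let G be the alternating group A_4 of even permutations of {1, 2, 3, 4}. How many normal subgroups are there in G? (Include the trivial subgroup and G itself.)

G has 10 subgroups. Checking conjugation-invariance by order — order 1: 1/1 normal; order 2: 0/3 normal; order 3: 0/4 normal; order 4: 1/1 normal; order 12: 1/1 normal.
Total normal subgroups: 3.

3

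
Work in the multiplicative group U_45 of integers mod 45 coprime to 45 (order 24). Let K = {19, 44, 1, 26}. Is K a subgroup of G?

|K| = 4 divides |G| = 24, consistent with Lagrange.
K contains the identity, every element's inverse is in K, and K is closed under ·: it is a subgroup.

Yes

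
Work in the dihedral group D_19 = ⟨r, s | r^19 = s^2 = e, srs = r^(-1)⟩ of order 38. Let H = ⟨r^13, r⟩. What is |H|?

19

|⟨r^13⟩| = 19 and |⟨r⟩| = 19, so |H| is a multiple of lcm(19, 19) = 19 and divides |G| = 38.
Closing under the operation: H = {e, r, r^2, r^3, r^4, r^5, r^6, r^7, r^8, r^9, r^10, r^11, r^12, r^13, r^14, r^15, r^16, r^17, r^18}, so |H| = 19.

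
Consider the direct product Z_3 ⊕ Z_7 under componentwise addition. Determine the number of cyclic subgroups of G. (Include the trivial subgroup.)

4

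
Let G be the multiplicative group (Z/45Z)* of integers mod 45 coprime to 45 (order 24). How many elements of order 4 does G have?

The elements of order 4 are: 8, 17, 28, 37.
That's 4.

4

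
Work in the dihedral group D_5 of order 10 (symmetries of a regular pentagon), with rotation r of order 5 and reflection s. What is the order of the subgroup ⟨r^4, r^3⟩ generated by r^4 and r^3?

5

|⟨r^4⟩| = 5 and |⟨r^3⟩| = 5, so |H| is a multiple of lcm(5, 5) = 5 and divides |G| = 10.
Closing under the operation: H = {e, r, r^2, r^3, r^4}, so |H| = 5.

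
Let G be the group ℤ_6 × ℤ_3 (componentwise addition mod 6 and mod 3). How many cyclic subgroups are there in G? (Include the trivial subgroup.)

Group the elements of G by the cyclic subgroup they generate; each cyclic subgroup of order d accounts for φ(d) elements.
Cyclic subgroups by order — order 1: 1; order 2: 1; order 3: 4; order 6: 4.
Total: 10.

10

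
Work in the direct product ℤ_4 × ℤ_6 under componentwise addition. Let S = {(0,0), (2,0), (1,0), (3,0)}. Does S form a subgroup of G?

|S| = 4 divides |G| = 24, consistent with Lagrange.
S contains the identity, every element's inverse is in S, and S is closed under +: it is a subgroup.
In fact S = ⟨(1,0)⟩.

Yes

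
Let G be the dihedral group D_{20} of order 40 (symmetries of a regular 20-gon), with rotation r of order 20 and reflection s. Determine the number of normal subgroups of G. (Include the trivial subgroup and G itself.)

G has 48 subgroups. Checking conjugation-invariance by order — order 1: 1/1 normal; order 2: 1/21 normal; order 4: 1/11 normal; order 5: 1/1 normal; order 8: 0/5 normal; order 10: 1/5 normal; order 20: 3/3 normal; order 40: 1/1 normal.
Total normal subgroups: 9.

9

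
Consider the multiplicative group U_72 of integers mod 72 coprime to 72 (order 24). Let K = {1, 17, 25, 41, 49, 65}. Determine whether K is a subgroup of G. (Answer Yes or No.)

|K| = 6 divides |G| = 24, consistent with Lagrange.
K contains the identity, every element's inverse is in K, and K is closed under ·: it is a subgroup.
In fact K = ⟨65⟩.

Yes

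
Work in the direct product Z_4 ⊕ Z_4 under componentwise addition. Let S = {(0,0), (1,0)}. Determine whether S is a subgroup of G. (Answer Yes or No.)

No

(1,0) ∈ S but its inverse (3,0) ∉ S, so S is not a subgroup.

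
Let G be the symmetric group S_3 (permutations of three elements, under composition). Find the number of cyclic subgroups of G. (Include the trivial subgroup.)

5

A cyclic subgroup of order d is generated by each of its φ(d) elements of order d, so the cyclic subgroups of order d number (#elements of order d)/φ(d).
Cyclic subgroups by order — order 1: 1; order 2: 3; order 3: 1.
Total: 5.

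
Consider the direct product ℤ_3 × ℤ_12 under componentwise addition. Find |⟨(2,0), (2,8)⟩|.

9

|⟨(2,0)⟩| = 3 and |⟨(2,8)⟩| = 3, so |H| is a multiple of lcm(3, 3) = 3 and divides |G| = 36.
Closing under the operation: H = {(0,0), (0,4), (0,8), (1,0), (1,4), (1,8), (2,0), (2,4), (2,8)}, so |H| = 9.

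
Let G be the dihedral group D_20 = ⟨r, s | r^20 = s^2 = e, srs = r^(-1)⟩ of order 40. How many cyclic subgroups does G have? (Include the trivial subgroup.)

26

Group the elements of G by the cyclic subgroup they generate; each cyclic subgroup of order d accounts for φ(d) elements.
Cyclic subgroups by order — order 1: 1; order 2: 21; order 4: 1; order 5: 1; order 10: 1; order 20: 1.
Total: 26.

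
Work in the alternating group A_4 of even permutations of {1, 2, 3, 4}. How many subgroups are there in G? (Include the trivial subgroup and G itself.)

|G| = 12, so by Lagrange every subgroup order divides 12. Divisors: 1, 2, 3, 4, 6, 12.
Subgroups by order — order 1: 1; order 2: 3; order 3: 4; order 4: 1; order 6: 0; order 12: 1.
Total: 1 + 3 + 4 + 1 + 0 + 1 = 10.

10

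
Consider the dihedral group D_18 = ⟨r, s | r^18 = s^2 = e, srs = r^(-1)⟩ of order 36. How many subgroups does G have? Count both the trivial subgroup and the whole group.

45

|G| = 36, so by Lagrange every subgroup order divides 36. Divisors: 1, 2, 3, 4, 6, 9, 12, 18, 36.
Subgroups by order — order 1: 1; order 2: 19; order 3: 1; order 4: 9; order 6: 7; order 9: 1; order 12: 3; order 18: 3; order 36: 1.
Total: 1 + 19 + 1 + 9 + 7 + 1 + 3 + 3 + 1 = 45.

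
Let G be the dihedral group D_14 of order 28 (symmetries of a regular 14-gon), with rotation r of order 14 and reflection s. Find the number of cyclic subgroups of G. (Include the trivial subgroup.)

Each element a generates a cyclic subgroup ⟨a⟩; distinct elements may generate the same one (a cyclic group of order d has φ(d) generators).
Cyclic subgroups by order — order 1: 1; order 2: 15; order 7: 1; order 14: 1.
Total: 18.

18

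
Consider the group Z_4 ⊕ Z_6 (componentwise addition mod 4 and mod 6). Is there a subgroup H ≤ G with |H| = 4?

Yes

4 | 24. A subgroup of order 4 is {(0,0), (0,3), (2,0), (2,3)}.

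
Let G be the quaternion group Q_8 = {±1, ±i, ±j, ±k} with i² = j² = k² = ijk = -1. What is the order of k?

Computing powers of k: the smallest k with (k)^k = e is k = 4.

4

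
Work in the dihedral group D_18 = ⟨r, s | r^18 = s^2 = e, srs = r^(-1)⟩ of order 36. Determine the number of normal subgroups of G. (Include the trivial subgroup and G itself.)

G has 45 subgroups. Checking conjugation-invariance by order — order 1: 1/1 normal; order 2: 1/19 normal; order 3: 1/1 normal; order 4: 0/9 normal; order 6: 1/7 normal; order 9: 1/1 normal; order 12: 0/3 normal; order 18: 3/3 normal; order 36: 1/1 normal.
Total normal subgroups: 9.

9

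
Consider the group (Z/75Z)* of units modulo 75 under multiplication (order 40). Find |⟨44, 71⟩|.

20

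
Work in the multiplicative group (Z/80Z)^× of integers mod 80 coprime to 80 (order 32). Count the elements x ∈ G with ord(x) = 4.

Enumerating element orders in G gives 24 elements of order 4.

24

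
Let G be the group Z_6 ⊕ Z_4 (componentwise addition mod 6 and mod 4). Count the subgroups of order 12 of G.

3

|G| = 24 and 12 | 24, so subgroups of order 12 are possible by Lagrange.
The subgroups of order 12 are: {(0,0), (0,1), (0,2), (0,3), (2,0), (2,1), (2,2), (2,3), (4,0), (4,1), (4,2), (4,3)}; {(0,0), (0,2), (1,0), (1,2), (2,0), (2,2), (3,0), (3,2), (4,0), (4,2), (5,0), (5,2)}; {(0,0), (0,2), (1,1), (1,3), (2,0), (2,2), (3,1), (3,3), (4,0), (4,2), (5,1), (5,3)}.
So G has 3 subgroups of order 12.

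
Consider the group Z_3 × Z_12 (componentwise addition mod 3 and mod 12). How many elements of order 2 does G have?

An element (a,b) has order lcm(ord(a), ord(b)); count pairs with lcm equal to 2.
Enumerating gives 1 such elements.

1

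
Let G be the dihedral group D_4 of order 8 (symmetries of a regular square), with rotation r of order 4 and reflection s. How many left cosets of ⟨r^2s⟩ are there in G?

4

|⟨r^2s⟩| = 2 and |G| = 8.
By Lagrange, [G : H] = |G|/|H| = 8/2 = 4.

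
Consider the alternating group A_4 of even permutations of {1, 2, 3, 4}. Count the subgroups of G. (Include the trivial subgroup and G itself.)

|G| = 12, so by Lagrange every subgroup order divides 12. Divisors: 1, 2, 3, 4, 6, 12.
Subgroups by order — order 1: 1; order 2: 3; order 3: 4; order 4: 1; order 6: 0; order 12: 1.
Total: 1 + 3 + 4 + 1 + 0 + 1 = 10.

10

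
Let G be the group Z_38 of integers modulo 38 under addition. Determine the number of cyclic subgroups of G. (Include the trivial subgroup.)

A cyclic subgroup of order d is generated by each of its φ(d) elements of order d, so the cyclic subgroups of order d number (#elements of order d)/φ(d).
Cyclic subgroups by order — order 1: 1; order 2: 1; order 19: 1; order 38: 1.
Total: 4.

4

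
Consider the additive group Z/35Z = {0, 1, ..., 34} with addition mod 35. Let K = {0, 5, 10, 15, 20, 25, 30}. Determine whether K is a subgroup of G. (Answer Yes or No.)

|K| = 7 divides |G| = 35, consistent with Lagrange.
K contains the identity, every element's inverse is in K, and K is closed under +: it is a subgroup.
In fact K = ⟨20⟩.

Yes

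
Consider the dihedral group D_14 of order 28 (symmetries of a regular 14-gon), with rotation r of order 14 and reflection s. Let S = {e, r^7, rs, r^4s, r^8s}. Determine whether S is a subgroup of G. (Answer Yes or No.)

No

|S| = 5 does not divide |G| = 28, so by Lagrange S is not a subgroup.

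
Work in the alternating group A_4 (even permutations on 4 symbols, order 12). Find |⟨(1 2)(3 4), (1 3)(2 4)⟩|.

4

|⟨(1 2)(3 4)⟩| = 2 and |⟨(1 3)(2 4)⟩| = 2, so |H| is a multiple of lcm(2, 2) = 2 and divides |G| = 12.
Closing under the operation: H = {e, (1 2)(3 4), (1 3)(2 4), (1 4)(2 3)}, so |H| = 4.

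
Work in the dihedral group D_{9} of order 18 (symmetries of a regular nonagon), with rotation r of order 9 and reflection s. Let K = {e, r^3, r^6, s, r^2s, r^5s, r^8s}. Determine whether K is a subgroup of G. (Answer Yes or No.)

No

|K| = 7 does not divide |G| = 18, so by Lagrange K is not a subgroup.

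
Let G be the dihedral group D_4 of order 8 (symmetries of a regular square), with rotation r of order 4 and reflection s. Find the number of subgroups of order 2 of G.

|G| = 8 and 2 | 8, so subgroups of order 2 are possible by Lagrange.
The subgroups of order 2 are: {e, r^2}; {e, r^2s}; {e, r^3s}; {e, rs}; … (5 in all).
So G has 5 subgroups of order 2.

5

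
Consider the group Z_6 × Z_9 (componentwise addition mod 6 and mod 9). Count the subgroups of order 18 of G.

4

|G| = 54 and 18 | 54, so subgroups of order 18 are possible by Lagrange.
The subgroups of order 18 are: {(0,0), (0,1), (0,2), (0,3), (0,4), (0,5), (0,6), (0,7), (0,8), (3,0), (3,1), (3,2), (3,3), (3,4), (3,5), (3,6), (3,7), (3,8)}; {(0,0), (0,3), (0,6), (1,0), (1,3), (1,6), (2,0), (2,3), (2,6), (3,0), (3,3), (3,6), (4,0), (4,3), (4,6), (5,0), (5,3), (5,6)}; {(0,0), (0,3), (0,6), (1,1), (1,4), (1,7), (2,2), (2,5), (2,8), (3,0), (3,3), (3,6), (4,1), (4,4), (4,7), (5,2), (5,5), (5,8)}; {(0,0), (0,3), (0,6), (1,2), (1,5), (1,8), (2,1), (2,4), (2,7), (3,0), (3,3), (3,6), (4,2), (4,5), (4,8), (5,1), (5,4), (5,7)}.
So G has 4 subgroups of order 18.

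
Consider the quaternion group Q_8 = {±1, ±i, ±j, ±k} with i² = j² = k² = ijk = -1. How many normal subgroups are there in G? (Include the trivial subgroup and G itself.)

6

G has 6 subgroups. Checking conjugation-invariance by order — order 1: 1/1 normal; order 2: 1/1 normal; order 4: 3/3 normal; order 8: 1/1 normal.
Total normal subgroups: 6.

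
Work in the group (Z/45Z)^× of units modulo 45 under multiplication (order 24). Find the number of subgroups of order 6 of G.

|G| = 24 and 6 | 24, so subgroups of order 6 are possible by Lagrange.
The subgroups of order 6 are: {1, 11, 16, 26, 31, 41}; {1, 14, 16, 29, 31, 44}; {1, 4, 16, 19, 31, 34}.
So G has 3 subgroups of order 6.

3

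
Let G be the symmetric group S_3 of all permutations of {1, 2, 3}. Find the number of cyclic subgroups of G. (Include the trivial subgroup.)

5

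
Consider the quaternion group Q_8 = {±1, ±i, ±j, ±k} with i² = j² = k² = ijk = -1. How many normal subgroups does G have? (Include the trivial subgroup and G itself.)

6

G has 6 subgroups. Checking conjugation-invariance by order — order 1: 1/1 normal; order 2: 1/1 normal; order 4: 3/3 normal; order 8: 1/1 normal.
Total normal subgroups: 6.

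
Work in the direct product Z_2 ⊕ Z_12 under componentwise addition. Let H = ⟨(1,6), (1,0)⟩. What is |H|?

|⟨(1,6)⟩| = 2 and |⟨(1,0)⟩| = 2, so |H| is a multiple of lcm(2, 2) = 2 and divides |G| = 24.
Closing under the operation: H = {(0,0), (0,6), (1,0), (1,6)}, so |H| = 4.

4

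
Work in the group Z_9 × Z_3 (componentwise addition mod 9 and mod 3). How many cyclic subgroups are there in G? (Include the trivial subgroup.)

Each element a generates a cyclic subgroup ⟨a⟩; distinct elements may generate the same one (a cyclic group of order d has φ(d) generators).
Cyclic subgroups by order — order 1: 1; order 3: 4; order 9: 3.
Total: 8.

8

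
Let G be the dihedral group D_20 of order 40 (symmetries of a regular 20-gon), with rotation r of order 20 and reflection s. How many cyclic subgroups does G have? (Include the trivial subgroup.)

26

Group the elements of G by the cyclic subgroup they generate; each cyclic subgroup of order d accounts for φ(d) elements.
Cyclic subgroups by order — order 1: 1; order 2: 21; order 4: 1; order 5: 1; order 10: 1; order 20: 1.
Total: 26.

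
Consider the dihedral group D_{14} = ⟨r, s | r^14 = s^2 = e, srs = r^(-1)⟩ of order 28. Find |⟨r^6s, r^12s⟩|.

|⟨r^6s⟩| = 2 and |⟨r^12s⟩| = 2, so |H| is a multiple of lcm(2, 2) = 2 and divides |G| = 28.
Closing under the operation: H = {e, r^2, r^4, r^6, r^8, r^10, r^12, s, r^2s, r^4s, r^6s, r^8s, r^10s, r^12s}, so |H| = 14.

14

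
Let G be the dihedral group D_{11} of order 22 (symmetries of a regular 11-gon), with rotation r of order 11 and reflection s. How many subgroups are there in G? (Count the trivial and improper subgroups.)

|G| = 22, so by Lagrange every subgroup order divides 22. Divisors: 1, 2, 11, 22.
Subgroups by order — order 1: 1; order 2: 11; order 11: 1; order 22: 1.
Total: 1 + 11 + 1 + 1 = 14.

14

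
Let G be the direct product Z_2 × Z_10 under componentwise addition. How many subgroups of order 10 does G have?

3

|G| = 20 and 10 | 20, so subgroups of order 10 are possible by Lagrange.
The subgroups of order 10 are: {(0,0), (0,1), (0,2), (0,3), (0,4), (0,5), (0,6), (0,7), (0,8), (0,9)}; {(0,0), (0,2), (0,4), (0,6), (0,8), (1,0), (1,2), (1,4), (1,6), (1,8)}; {(0,0), (0,2), (0,4), (0,6), (0,8), (1,1), (1,3), (1,5), (1,7), (1,9)}.
So G has 3 subgroups of order 10.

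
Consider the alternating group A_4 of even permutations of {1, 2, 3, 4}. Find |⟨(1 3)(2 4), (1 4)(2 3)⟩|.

|⟨(1 3)(2 4)⟩| = 2 and |⟨(1 4)(2 3)⟩| = 2, so |H| is a multiple of lcm(2, 2) = 2 and divides |G| = 12.
Closing under the operation: H = {e, (1 2)(3 4), (1 3)(2 4), (1 4)(2 3)}, so |H| = 4.

4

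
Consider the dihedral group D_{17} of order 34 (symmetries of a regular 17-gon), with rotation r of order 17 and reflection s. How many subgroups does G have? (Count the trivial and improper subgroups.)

20

|G| = 34, so by Lagrange every subgroup order divides 34. Divisors: 1, 2, 17, 34.
Subgroups by order — order 1: 1; order 2: 17; order 17: 1; order 34: 1.
Total: 1 + 17 + 1 + 1 = 20.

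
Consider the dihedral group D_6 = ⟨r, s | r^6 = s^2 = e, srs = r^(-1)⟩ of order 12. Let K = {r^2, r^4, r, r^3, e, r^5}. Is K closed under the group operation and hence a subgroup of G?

|K| = 6 divides |G| = 12, consistent with Lagrange.
K contains the identity, every element's inverse is in K, and K is closed under ·: it is a subgroup.
In fact K = ⟨r^5⟩.

Yes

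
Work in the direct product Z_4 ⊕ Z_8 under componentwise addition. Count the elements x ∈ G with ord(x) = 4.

12

An element (a,b) has order lcm(ord(a), ord(b)); count pairs with lcm equal to 4.
Enumerating gives 12 such elements.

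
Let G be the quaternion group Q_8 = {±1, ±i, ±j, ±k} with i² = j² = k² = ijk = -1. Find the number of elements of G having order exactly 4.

The elements of order 4 are: i, -i, j, -j, k, -k.
That's 6.

6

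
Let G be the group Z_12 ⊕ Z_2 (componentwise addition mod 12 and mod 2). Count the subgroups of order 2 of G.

3

|G| = 24 and 2 | 24, so subgroups of order 2 are possible by Lagrange.
The subgroups of order 2 are: {(0,0), (0,1)}; {(0,0), (6,0)}; {(0,0), (6,1)}.
So G has 3 subgroups of order 2.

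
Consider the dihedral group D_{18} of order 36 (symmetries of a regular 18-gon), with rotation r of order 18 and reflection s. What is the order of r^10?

9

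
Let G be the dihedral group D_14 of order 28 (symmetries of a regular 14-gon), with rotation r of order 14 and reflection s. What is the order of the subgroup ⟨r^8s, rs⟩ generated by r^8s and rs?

4

|⟨r^8s⟩| = 2 and |⟨rs⟩| = 2, so |H| is a multiple of lcm(2, 2) = 2 and divides |G| = 28.
Closing under the operation: H = {e, r^7, rs, r^8s}, so |H| = 4.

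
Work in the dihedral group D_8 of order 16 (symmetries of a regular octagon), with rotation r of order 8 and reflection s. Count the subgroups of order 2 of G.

9

|G| = 16 and 2 | 16, so subgroups of order 2 are possible by Lagrange.
The subgroups of order 2 are: {e, r^2s}; {e, r^3s}; {e, r^4}; {e, r^4s}; … (9 in all).
So G has 9 subgroups of order 2.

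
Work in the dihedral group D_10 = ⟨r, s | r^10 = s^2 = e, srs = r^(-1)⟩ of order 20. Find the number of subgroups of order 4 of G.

5

|G| = 20 and 4 | 20, so subgroups of order 4 are possible by Lagrange.
The subgroups of order 4 are: {e, r^5, r^2s, r^7s}; {e, r^5, r^3s, r^8s}; {e, r^5, r^4s, r^9s}; {e, r^5, s, r^5s}; … (5 in all).
So G has 5 subgroups of order 4.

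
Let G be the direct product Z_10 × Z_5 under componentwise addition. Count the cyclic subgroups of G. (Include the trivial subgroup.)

Each element a generates a cyclic subgroup ⟨a⟩; distinct elements may generate the same one (a cyclic group of order d has φ(d) generators).
Cyclic subgroups by order — order 1: 1; order 2: 1; order 5: 6; order 10: 6.
Total: 14.

14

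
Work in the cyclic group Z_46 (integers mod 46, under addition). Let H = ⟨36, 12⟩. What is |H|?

23

|⟨36⟩| = 23 and |⟨12⟩| = 23, so |H| is a multiple of lcm(23, 23) = 23 and divides |G| = 46.
Closing under the operation: H = {0, 2, 4, 6, 8, 10, 12, 14, 16, 18, 20, 22, 24, 26, 28, 30, 32, 34, 36, 38, 40, 42, 44}, so |H| = 23.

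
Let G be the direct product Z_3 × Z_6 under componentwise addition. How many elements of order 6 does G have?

8

An element (a,b) has order lcm(ord(a), ord(b)); count pairs with lcm equal to 6.
Enumerating gives 8 such elements.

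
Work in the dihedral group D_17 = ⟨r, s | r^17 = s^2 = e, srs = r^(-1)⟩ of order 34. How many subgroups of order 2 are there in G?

|G| = 34 and 2 | 34, so subgroups of order 2 are possible by Lagrange.
The subgroups of order 2 are: {e, r^10s}; {e, r^11s}; {e, r^12s}; {e, r^13s}; … (17 in all).
So G has 17 subgroups of order 2.

17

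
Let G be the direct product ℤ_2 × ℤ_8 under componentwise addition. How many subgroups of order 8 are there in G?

3

|G| = 16 and 8 | 16, so subgroups of order 8 are possible by Lagrange.
The subgroups of order 8 are: {(0,0), (0,1), (0,2), (0,3), (0,4), (0,5), (0,6), (0,7)}; {(0,0), (0,2), (0,4), (0,6), (1,0), (1,2), (1,4), (1,6)}; {(0,0), (0,2), (0,4), (0,6), (1,1), (1,3), (1,5), (1,7)}.
So G has 3 subgroups of order 8.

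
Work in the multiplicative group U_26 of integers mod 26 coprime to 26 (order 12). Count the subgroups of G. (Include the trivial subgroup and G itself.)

6

|G| = 12, so by Lagrange every subgroup order divides 12. Divisors: 1, 2, 3, 4, 6, 12.
Subgroups by order — order 1: 1; order 2: 1; order 3: 1; order 4: 1; order 6: 1; order 12: 1.
Total: 1 + 1 + 1 + 1 + 1 + 1 = 6.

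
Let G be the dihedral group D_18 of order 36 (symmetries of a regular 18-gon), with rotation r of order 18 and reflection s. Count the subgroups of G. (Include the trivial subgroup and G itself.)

|G| = 36, so by Lagrange every subgroup order divides 36. Divisors: 1, 2, 3, 4, 6, 9, 12, 18, 36.
Subgroups by order — order 1: 1; order 2: 19; order 3: 1; order 4: 9; order 6: 7; order 9: 1; order 12: 3; order 18: 3; order 36: 1.
Total: 1 + 19 + 1 + 9 + 7 + 1 + 3 + 3 + 1 = 45.

45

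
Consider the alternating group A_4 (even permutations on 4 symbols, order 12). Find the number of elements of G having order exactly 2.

The elements of order 2 are: (1 2)(3 4), (1 3)(2 4), (1 4)(2 3).
That's 3.

3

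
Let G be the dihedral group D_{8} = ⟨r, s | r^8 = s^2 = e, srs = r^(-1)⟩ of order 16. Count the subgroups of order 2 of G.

9

|G| = 16 and 2 | 16, so subgroups of order 2 are possible by Lagrange.
The subgroups of order 2 are: {e, r^2s}; {e, r^3s}; {e, r^4}; {e, r^4s}; … (9 in all).
So G has 9 subgroups of order 2.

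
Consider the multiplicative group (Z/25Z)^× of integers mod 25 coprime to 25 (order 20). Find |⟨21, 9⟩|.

|⟨21⟩| = 5 and |⟨9⟩| = 10, so |H| is a multiple of lcm(5, 10) = 10 and divides |G| = 20.
Closing under the operation: H = {1, 4, 6, 9, 11, 14, 16, 19, 21, 24}, so |H| = 10.

10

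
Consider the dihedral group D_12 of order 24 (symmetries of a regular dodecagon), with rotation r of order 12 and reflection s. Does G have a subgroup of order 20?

20 does not divide |G| = 24, so by Lagrange no subgroup of order 20 exists.

No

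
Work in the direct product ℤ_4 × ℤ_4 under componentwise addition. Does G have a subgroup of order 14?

No

14 does not divide |G| = 16, so by Lagrange no subgroup of order 14 exists.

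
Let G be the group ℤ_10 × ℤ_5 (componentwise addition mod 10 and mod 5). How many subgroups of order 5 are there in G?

|G| = 50 and 5 | 50, so subgroups of order 5 are possible by Lagrange.
The subgroups of order 5 are: {(0,0), (0,1), (0,2), (0,3), (0,4)}; {(0,0), (2,0), (4,0), (6,0), (8,0)}; {(0,0), (2,1), (4,2), (6,3), (8,4)}; {(0,0), (2,2), (4,4), (6,1), (8,3)}; … (6 in all).
So G has 6 subgroups of order 5.

6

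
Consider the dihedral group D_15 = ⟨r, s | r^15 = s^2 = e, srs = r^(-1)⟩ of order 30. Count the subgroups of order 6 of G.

5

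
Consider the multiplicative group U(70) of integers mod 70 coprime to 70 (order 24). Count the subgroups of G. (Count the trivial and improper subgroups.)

16

|G| = 24, so by Lagrange every subgroup order divides 24. Divisors: 1, 2, 3, 4, 6, 8, 12, 24.
Subgroups by order — order 1: 1; order 2: 3; order 3: 1; order 4: 3; order 6: 3; order 8: 1; order 12: 3; order 24: 1.
Total: 1 + 3 + 1 + 3 + 3 + 1 + 3 + 1 = 16.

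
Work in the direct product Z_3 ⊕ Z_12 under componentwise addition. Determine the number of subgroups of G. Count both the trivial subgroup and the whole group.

|G| = 36, so by Lagrange every subgroup order divides 36. Divisors: 1, 2, 3, 4, 6, 9, 12, 18, 36.
Subgroups by order — order 1: 1; order 2: 1; order 3: 4; order 4: 1; order 6: 4; order 9: 1; order 12: 4; order 18: 1; order 36: 1.
Total: 1 + 1 + 4 + 1 + 4 + 1 + 4 + 1 + 1 = 18.

18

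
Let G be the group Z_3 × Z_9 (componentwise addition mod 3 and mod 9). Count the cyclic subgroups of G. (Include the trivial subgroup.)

A cyclic subgroup of order d is generated by each of its φ(d) elements of order d, so the cyclic subgroups of order d number (#elements of order d)/φ(d).
Cyclic subgroups by order — order 1: 1; order 3: 4; order 9: 3.
Total: 8.

8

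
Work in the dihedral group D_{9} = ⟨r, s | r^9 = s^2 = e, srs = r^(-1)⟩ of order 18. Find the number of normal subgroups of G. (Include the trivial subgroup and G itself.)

G has 16 subgroups. Checking conjugation-invariance by order — order 1: 1/1 normal; order 2: 0/9 normal; order 3: 1/1 normal; order 6: 0/3 normal; order 9: 1/1 normal; order 18: 1/1 normal.
Total normal subgroups: 4.

4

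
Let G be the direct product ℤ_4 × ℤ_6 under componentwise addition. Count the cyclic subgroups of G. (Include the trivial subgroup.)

12

Group the elements of G by the cyclic subgroup they generate; each cyclic subgroup of order d accounts for φ(d) elements.
Cyclic subgroups by order — order 1: 1; order 2: 3; order 3: 1; order 4: 2; order 6: 3; order 12: 2.
Total: 12.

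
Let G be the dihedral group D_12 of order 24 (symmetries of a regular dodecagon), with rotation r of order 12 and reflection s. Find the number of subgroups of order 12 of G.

|G| = 24 and 12 | 24, so subgroups of order 12 are possible by Lagrange.
The subgroups of order 12 are: {e, r, r^2, r^3, r^4, r^5, r^6, r^7, r^8, r^9, r^10, r^11}; {e, r^2, r^4, r^6, r^8, r^10, s, r^2s, r^4s, r^6s, r^8s, r^10s}; {e, r^2, r^4, r^6, r^8, r^10, rs, r^3s, r^5s, r^7s, r^9s, r^11s}.
So G has 3 subgroups of order 12.

3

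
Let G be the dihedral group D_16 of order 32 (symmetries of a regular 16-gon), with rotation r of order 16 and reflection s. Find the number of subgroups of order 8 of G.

|G| = 32 and 8 | 32, so subgroups of order 8 are possible by Lagrange.
The subgroups of order 8 are: {e, r^2, r^4, r^6, r^8, r^10, r^12, r^14}; {e, r^4, r^8, r^12, r^2s, r^6s, r^10s, r^14s}; {e, r^4, r^8, r^12, r^3s, r^7s, r^11s, r^15s}; {e, r^4, r^8, r^12, s, r^4s, r^8s, r^12s}; … (5 in all).
So G has 5 subgroups of order 8.

5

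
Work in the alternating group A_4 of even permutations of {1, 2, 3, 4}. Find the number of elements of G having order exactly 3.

8

The elements of order 3 are: (2 3 4), (2 4 3), (1 2 3), (1 2 4), (1 3 2), (1 3 4), (1 4 2), (1 4 3).
That's 8.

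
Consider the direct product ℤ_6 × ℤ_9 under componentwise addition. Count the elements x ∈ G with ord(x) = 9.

18

An element (a,b) has order lcm(ord(a), ord(b)); count pairs with lcm equal to 9.
Enumerating gives 18 such elements.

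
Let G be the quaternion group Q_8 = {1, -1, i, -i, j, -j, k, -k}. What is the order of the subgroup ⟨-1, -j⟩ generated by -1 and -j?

|⟨-1⟩| = 2 and |⟨-j⟩| = 4, so |H| is a multiple of lcm(2, 4) = 4 and divides |G| = 8.
Closing under the operation: H = {1, -1, j, -j}, so |H| = 4.

4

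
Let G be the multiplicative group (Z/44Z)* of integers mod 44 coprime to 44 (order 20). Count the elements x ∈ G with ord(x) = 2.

3

The elements of order 2 are: 21, 23, 43.
That's 3.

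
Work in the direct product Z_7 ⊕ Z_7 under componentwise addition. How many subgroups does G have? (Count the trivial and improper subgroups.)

|G| = 49, so by Lagrange every subgroup order divides 49. Divisors: 1, 7, 49.
Subgroups by order — order 1: 1; order 7: 8; order 49: 1.
Total: 1 + 8 + 1 = 10.

10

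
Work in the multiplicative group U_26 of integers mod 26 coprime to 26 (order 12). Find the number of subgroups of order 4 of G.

|G| = 12 and 4 | 12, so subgroups of order 4 are possible by Lagrange.
The subgroups of order 4 are: {1, 5, 21, 25}.
So G has 1 subgroup of order 4.

1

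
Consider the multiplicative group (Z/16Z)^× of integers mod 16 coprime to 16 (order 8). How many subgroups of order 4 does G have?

3

|G| = 8 and 4 | 8, so subgroups of order 4 are possible by Lagrange.
The subgroups of order 4 are: {1, 3, 9, 11}; {1, 5, 9, 13}; {1, 7, 9, 15}.
So G has 3 subgroups of order 4.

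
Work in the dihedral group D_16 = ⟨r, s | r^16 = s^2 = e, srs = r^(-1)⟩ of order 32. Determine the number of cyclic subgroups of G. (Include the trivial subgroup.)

21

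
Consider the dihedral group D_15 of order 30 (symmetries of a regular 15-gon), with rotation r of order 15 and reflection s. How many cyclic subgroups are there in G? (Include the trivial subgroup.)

Each element a generates a cyclic subgroup ⟨a⟩; distinct elements may generate the same one (a cyclic group of order d has φ(d) generators).
Cyclic subgroups by order — order 1: 1; order 2: 15; order 3: 1; order 5: 1; order 15: 1.
Total: 19.

19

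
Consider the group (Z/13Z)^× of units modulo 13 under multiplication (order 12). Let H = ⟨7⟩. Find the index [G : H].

1

|⟨7⟩| = 12 and |G| = 12.
By Lagrange, [G : H] = |G|/|H| = 12/12 = 1.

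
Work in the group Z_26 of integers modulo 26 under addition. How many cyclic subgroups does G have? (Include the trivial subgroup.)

4

A cyclic subgroup of order d is generated by each of its φ(d) elements of order d, so the cyclic subgroups of order d number (#elements of order d)/φ(d).
Cyclic subgroups by order — order 1: 1; order 2: 1; order 13: 1; order 26: 1.
Total: 4.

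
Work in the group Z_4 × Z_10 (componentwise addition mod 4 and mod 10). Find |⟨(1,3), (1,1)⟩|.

20

|⟨(1,3)⟩| = 20 and |⟨(1,1)⟩| = 20, so |H| is a multiple of lcm(20, 20) = 20 and divides |G| = 40.
Closing under the operation: H = {(0,0), (0,2), (0,4), (0,6), (0,8), (1,1), (1,3), (1,5), (1,7), (1,9), (2,0), (2,2), (2,4), (2,6), (2,8), (3,1), (3,3), (3,5), (3,7), (3,9)}, so |H| = 20.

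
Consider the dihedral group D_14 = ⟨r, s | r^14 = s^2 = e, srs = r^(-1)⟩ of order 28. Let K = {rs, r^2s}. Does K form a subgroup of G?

The identity e ∉ K, so K is not a subgroup.

No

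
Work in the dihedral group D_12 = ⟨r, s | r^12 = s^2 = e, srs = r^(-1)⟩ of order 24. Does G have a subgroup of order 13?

13 does not divide |G| = 24, so by Lagrange no subgroup of order 13 exists.

No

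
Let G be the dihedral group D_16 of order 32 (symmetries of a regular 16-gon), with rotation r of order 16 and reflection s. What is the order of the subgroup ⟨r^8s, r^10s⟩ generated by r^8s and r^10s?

16

|⟨r^8s⟩| = 2 and |⟨r^10s⟩| = 2, so |H| is a multiple of lcm(2, 2) = 2 and divides |G| = 32.
Closing under the operation: H = {e, r^2, r^4, r^6, r^8, r^10, r^12, r^14, s, r^2s, r^4s, r^6s, r^8s, r^10s, r^12s, r^14s}, so |H| = 16.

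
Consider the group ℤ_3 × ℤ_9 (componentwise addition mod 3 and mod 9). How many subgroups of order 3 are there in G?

|G| = 27 and 3 | 27, so subgroups of order 3 are possible by Lagrange.
The subgroups of order 3 are: {(0,0), (0,3), (0,6)}; {(0,0), (1,0), (2,0)}; {(0,0), (1,3), (2,6)}; {(0,0), (1,6), (2,3)}.
So G has 4 subgroups of order 3.

4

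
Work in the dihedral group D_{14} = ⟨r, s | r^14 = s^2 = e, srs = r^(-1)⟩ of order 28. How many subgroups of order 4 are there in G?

|G| = 28 and 4 | 28, so subgroups of order 4 are possible by Lagrange.
The subgroups of order 4 are: {e, r^7, r^3s, r^10s}; {e, r^7, r^4s, r^11s}; {e, r^7, r^5s, r^12s}; {e, r^7, r^6s, r^13s}; … (7 in all).
So G has 7 subgroups of order 4.

7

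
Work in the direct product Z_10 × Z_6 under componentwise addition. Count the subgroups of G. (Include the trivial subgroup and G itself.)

20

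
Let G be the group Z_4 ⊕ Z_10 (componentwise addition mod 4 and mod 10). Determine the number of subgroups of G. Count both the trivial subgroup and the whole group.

16

|G| = 40, so by Lagrange every subgroup order divides 40. Divisors: 1, 2, 4, 5, 8, 10, 20, 40.
Subgroups by order — order 1: 1; order 2: 3; order 4: 3; order 5: 1; order 8: 1; order 10: 3; order 20: 3; order 40: 1.
Total: 1 + 3 + 3 + 1 + 1 + 3 + 3 + 1 = 16.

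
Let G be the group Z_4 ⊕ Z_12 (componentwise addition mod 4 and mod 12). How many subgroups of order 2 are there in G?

|G| = 48 and 2 | 48, so subgroups of order 2 are possible by Lagrange.
The subgroups of order 2 are: {(0,0), (0,6)}; {(0,0), (2,0)}; {(0,0), (2,6)}.
So G has 3 subgroups of order 2.

3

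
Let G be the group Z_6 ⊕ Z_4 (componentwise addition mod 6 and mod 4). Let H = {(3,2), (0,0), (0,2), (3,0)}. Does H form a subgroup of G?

Yes

|H| = 4 divides |G| = 24, consistent with Lagrange.
H contains the identity, every element's inverse is in H, and H is closed under +: it is a subgroup.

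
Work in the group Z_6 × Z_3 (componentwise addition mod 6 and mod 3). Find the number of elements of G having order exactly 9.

0

An element (a,b) has order lcm(ord(a), ord(b)); count pairs with lcm equal to 9.
Enumerating gives 0 such elements.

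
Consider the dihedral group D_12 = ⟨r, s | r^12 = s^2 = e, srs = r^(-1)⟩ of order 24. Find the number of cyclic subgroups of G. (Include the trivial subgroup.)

18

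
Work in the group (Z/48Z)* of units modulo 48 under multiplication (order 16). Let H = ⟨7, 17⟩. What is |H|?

|⟨7⟩| = 2 and |⟨17⟩| = 2, so |H| is a multiple of lcm(2, 2) = 2 and divides |G| = 16.
Closing under the operation: H = {1, 7, 17, 23}, so |H| = 4.

4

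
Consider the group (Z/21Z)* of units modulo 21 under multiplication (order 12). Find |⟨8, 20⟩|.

|⟨8⟩| = 2 and |⟨20⟩| = 2, so |H| is a multiple of lcm(2, 2) = 2 and divides |G| = 12.
Closing under the operation: H = {1, 8, 13, 20}, so |H| = 4.

4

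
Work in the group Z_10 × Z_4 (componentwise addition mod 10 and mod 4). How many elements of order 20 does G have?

16

An element (a,b) has order lcm(ord(a), ord(b)); count pairs with lcm equal to 20.
Enumerating gives 16 such elements.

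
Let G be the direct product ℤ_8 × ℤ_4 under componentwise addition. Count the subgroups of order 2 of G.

3

|G| = 32 and 2 | 32, so subgroups of order 2 are possible by Lagrange.
The subgroups of order 2 are: {(0,0), (0,2)}; {(0,0), (4,0)}; {(0,0), (4,2)}.
So G has 3 subgroups of order 2.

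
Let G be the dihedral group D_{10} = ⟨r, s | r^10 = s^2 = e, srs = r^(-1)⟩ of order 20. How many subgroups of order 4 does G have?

5

|G| = 20 and 4 | 20, so subgroups of order 4 are possible by Lagrange.
The subgroups of order 4 are: {e, r^5, r^2s, r^7s}; {e, r^5, r^3s, r^8s}; {e, r^5, r^4s, r^9s}; {e, r^5, s, r^5s}; … (5 in all).
So G has 5 subgroups of order 4.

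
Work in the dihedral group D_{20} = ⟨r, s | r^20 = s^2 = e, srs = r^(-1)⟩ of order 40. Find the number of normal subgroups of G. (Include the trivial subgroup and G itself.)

G has 48 subgroups. Checking conjugation-invariance by order — order 1: 1/1 normal; order 2: 1/21 normal; order 4: 1/11 normal; order 5: 1/1 normal; order 8: 0/5 normal; order 10: 1/5 normal; order 20: 3/3 normal; order 40: 1/1 normal.
Total normal subgroups: 9.

9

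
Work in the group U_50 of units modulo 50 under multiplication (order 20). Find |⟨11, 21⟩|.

5

|⟨11⟩| = 5 and |⟨21⟩| = 5, so |H| is a multiple of lcm(5, 5) = 5 and divides |G| = 20.
Closing under the operation: H = {1, 11, 21, 31, 41}, so |H| = 5.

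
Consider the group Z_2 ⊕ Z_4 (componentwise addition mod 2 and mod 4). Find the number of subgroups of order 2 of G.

|G| = 8 and 2 | 8, so subgroups of order 2 are possible by Lagrange.
The subgroups of order 2 are: {(0,0), (0,2)}; {(0,0), (1,0)}; {(0,0), (1,2)}.
So G has 3 subgroups of order 2.

3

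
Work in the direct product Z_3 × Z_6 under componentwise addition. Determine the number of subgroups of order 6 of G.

|G| = 18 and 6 | 18, so subgroups of order 6 are possible by Lagrange.
The subgroups of order 6 are: {(0,0), (0,1), (0,2), (0,3), (0,4), (0,5)}; {(0,0), (0,3), (1,0), (1,3), (2,0), (2,3)}; {(0,0), (0,3), (1,1), (1,4), (2,2), (2,5)}; {(0,0), (0,3), (1,2), (1,5), (2,1), (2,4)}.
So G has 4 subgroups of order 6.

4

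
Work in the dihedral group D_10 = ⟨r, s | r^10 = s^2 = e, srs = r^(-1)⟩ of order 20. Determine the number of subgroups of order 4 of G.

5

|G| = 20 and 4 | 20, so subgroups of order 4 are possible by Lagrange.
The subgroups of order 4 are: {e, r^5, r^2s, r^7s}; {e, r^5, r^3s, r^8s}; {e, r^5, r^4s, r^9s}; {e, r^5, s, r^5s}; … (5 in all).
So G has 5 subgroups of order 4.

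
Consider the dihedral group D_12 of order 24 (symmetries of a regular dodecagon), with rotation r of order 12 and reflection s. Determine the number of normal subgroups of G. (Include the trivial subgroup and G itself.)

G has 34 subgroups. Checking conjugation-invariance by order — order 1: 1/1 normal; order 2: 1/13 normal; order 3: 1/1 normal; order 4: 1/7 normal; order 6: 1/5 normal; order 8: 0/3 normal; order 12: 3/3 normal; order 24: 1/1 normal.
Total normal subgroups: 9.

9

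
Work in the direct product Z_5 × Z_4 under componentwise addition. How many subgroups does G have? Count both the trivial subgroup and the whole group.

|G| = 20, so by Lagrange every subgroup order divides 20. Divisors: 1, 2, 4, 5, 10, 20.
Subgroups by order — order 1: 1; order 2: 1; order 4: 1; order 5: 1; order 10: 1; order 20: 1.
Total: 1 + 1 + 1 + 1 + 1 + 1 = 6.

6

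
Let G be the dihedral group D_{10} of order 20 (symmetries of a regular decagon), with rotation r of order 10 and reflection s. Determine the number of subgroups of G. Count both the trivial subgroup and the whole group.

|G| = 20, so by Lagrange every subgroup order divides 20. Divisors: 1, 2, 4, 5, 10, 20.
Subgroups by order — order 1: 1; order 2: 11; order 4: 5; order 5: 1; order 10: 3; order 20: 1.
Total: 1 + 11 + 5 + 1 + 3 + 1 = 22.

22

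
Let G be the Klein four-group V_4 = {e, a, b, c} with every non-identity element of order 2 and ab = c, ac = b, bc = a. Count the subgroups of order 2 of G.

|G| = 4 and 2 | 4, so subgroups of order 2 are possible by Lagrange.
The subgroups of order 2 are: {e, a}; {e, b}; {e, c}.
So G has 3 subgroups of order 2.

3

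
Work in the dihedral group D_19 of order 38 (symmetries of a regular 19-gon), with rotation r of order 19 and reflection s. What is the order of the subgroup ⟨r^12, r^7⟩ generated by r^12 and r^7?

|⟨r^12⟩| = 19 and |⟨r^7⟩| = 19, so |H| is a multiple of lcm(19, 19) = 19 and divides |G| = 38.
Closing under the operation: H = {e, r, r^2, r^3, r^4, r^5, r^6, r^7, r^8, r^9, r^10, r^11, r^12, r^13, r^14, r^15, r^16, r^17, r^18}, so |H| = 19.

19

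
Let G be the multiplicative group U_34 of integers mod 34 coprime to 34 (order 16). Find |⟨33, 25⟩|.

|⟨33⟩| = 2 and |⟨25⟩| = 8, so |H| is a multiple of lcm(2, 8) = 8 and divides |G| = 16.
Closing under the operation: H = {1, 9, 13, 15, 19, 21, 25, 33}, so |H| = 8.

8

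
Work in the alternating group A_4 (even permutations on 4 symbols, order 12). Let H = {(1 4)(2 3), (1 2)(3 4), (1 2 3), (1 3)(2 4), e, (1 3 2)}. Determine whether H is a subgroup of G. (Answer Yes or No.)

Closure fails: (1 3 2) ∘ (1 2)(3 4) = (2 3 4) ∉ H. So H is not a subgroup.

No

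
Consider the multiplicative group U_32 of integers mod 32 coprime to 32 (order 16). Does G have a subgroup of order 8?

Yes

8 | 16. A subgroup of order 8 is {1, 3, 9, 11, 17, 19, 25, 27}.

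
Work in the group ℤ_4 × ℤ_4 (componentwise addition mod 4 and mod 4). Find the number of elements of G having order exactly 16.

0

An element (a,b) has order lcm(ord(a), ord(b)); count pairs with lcm equal to 16.
Enumerating gives 0 such elements.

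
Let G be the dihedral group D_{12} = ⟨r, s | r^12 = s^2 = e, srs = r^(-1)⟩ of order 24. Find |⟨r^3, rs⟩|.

8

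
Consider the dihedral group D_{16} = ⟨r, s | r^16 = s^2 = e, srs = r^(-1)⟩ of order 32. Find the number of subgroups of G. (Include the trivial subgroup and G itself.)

36

|G| = 32, so by Lagrange every subgroup order divides 32. Divisors: 1, 2, 4, 8, 16, 32.
Subgroups by order — order 1: 1; order 2: 17; order 4: 9; order 8: 5; order 16: 3; order 32: 1.
Total: 1 + 17 + 9 + 5 + 3 + 1 = 36.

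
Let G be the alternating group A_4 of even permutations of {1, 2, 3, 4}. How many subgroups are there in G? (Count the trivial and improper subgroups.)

|G| = 12, so by Lagrange every subgroup order divides 12. Divisors: 1, 2, 3, 4, 6, 12.
Subgroups by order — order 1: 1; order 2: 3; order 3: 4; order 4: 1; order 6: 0; order 12: 1.
Total: 1 + 3 + 4 + 1 + 0 + 1 = 10.

10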